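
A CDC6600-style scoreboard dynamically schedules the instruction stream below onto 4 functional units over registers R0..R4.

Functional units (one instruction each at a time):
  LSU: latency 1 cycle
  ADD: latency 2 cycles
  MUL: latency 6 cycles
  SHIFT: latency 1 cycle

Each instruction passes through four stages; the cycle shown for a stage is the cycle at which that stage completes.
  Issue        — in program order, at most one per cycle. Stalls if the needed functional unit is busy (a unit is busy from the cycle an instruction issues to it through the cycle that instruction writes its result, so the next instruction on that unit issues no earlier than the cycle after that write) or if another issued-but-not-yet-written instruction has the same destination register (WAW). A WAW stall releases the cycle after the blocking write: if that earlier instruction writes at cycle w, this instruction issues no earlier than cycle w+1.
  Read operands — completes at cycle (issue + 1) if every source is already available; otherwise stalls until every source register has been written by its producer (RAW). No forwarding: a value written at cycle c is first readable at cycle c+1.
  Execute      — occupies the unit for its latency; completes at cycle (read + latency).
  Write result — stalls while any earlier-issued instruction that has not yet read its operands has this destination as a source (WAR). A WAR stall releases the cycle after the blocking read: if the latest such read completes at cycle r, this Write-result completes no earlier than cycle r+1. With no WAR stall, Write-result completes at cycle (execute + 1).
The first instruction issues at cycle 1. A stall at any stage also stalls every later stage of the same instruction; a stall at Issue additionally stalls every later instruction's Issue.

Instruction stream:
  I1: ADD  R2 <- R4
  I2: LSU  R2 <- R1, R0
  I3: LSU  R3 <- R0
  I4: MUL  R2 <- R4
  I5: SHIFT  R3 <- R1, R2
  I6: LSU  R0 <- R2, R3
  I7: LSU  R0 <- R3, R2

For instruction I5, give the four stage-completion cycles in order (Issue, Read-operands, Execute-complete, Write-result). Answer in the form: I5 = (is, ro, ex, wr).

I5 = (14, 20, 21, 22)

t=1  I1 dispatched to ADD
t=2  I1 operands ready
t=4  I1 complete
t=5  R2←I1
t=6  I2 dispatched to LSU
t=7  I2 operands ready
t=8  I2 complete
t=9  R2←I2
t=10  I3 dispatched to LSU
t=11  I3 operands ready; I4 dispatched to MUL
t=12  I3 complete; I4 operands ready
t=13  R3←I3
t=14  I5 dispatched to SHIFT
t=15  I6 dispatched to LSU
t=18  I4 complete
t=19  R2←I4
t=20  I5 operands ready
t=21  I5 complete
t=22  R3←I5
t=23  I6 operands ready
t=24  I6 complete
t=25  R0←I6
t=26  I7 dispatched to LSU
t=27  I7 operands ready
t=28  I7 complete
t=29  R0←I7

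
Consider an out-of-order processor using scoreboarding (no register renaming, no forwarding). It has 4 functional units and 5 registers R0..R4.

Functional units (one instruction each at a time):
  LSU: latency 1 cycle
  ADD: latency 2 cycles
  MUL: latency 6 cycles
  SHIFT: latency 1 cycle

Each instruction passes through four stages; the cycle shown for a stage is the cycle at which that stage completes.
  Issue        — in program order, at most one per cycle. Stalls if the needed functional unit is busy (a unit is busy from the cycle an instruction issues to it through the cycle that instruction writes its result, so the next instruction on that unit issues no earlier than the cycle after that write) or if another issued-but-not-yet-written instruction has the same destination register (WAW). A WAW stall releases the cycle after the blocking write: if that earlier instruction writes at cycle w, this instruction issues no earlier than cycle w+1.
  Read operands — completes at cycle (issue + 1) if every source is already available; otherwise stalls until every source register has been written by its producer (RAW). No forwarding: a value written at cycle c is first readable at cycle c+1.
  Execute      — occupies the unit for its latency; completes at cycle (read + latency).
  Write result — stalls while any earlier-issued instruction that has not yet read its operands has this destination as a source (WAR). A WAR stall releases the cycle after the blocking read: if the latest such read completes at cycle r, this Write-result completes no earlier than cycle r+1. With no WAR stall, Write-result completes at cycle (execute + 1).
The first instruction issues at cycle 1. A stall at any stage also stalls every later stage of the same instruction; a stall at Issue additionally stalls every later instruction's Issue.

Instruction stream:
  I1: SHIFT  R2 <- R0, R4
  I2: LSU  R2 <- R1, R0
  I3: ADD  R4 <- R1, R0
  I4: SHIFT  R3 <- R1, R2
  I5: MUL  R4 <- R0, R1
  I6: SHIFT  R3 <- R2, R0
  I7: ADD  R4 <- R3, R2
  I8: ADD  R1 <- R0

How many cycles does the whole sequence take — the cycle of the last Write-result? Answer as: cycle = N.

cycle = 29

  I1 | 1 | 2 | 3 | 4
  I2 | 5 | 6 | 7 | 8   WAW R2: wait I1 write@4
  I3 | 6 | 7 | 9 | 10
  I4 | 7 | 9 | 10 | 11   RAW R2: wait I2 write@8
  I5 | 11 | 12 | 18 | 19   WAW R4: wait I3 write@10
  I6 | 12 | 13 | 14 | 15
  I7 | 20 | 21 | 23 | 24   WAW R4: wait I5 write@19
  I8 | 25 | 26 | 28 | 29   struct: ADD busy until I7 writes@24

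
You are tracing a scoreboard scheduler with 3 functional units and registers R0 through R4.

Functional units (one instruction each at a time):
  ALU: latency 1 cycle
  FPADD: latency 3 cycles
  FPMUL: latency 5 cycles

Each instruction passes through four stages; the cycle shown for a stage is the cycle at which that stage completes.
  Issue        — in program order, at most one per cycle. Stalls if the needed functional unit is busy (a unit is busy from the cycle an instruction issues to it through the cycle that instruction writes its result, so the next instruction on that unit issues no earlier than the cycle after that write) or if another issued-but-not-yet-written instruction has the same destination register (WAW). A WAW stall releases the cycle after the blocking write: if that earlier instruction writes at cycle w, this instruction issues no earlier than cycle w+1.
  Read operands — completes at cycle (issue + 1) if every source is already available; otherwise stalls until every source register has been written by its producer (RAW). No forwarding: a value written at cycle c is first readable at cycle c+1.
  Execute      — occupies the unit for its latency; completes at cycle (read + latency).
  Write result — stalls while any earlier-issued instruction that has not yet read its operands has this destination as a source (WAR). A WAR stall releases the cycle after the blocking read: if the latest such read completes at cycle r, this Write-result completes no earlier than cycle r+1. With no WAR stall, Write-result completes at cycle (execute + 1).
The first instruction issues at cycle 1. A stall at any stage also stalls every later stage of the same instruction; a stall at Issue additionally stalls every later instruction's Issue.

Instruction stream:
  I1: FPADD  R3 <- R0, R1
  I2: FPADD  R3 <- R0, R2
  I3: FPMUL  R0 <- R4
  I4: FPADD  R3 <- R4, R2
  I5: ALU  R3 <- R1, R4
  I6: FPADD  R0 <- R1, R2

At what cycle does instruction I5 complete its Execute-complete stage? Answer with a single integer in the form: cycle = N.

cycle = 21

I1 -> (1, 2, 5, 6)
I2 -> (7, 8, 11, 12)  // struct: FPADD busy until I1 writes@6
I3 -> (8, 9, 14, 15)
I4 -> (13, 14, 17, 18)  // struct: FPADD busy until I2 writes@12
I5 -> (19, 20, 21, 22)  // WAW R3: wait I4 write@18
I6 -> (20, 21, 24, 25)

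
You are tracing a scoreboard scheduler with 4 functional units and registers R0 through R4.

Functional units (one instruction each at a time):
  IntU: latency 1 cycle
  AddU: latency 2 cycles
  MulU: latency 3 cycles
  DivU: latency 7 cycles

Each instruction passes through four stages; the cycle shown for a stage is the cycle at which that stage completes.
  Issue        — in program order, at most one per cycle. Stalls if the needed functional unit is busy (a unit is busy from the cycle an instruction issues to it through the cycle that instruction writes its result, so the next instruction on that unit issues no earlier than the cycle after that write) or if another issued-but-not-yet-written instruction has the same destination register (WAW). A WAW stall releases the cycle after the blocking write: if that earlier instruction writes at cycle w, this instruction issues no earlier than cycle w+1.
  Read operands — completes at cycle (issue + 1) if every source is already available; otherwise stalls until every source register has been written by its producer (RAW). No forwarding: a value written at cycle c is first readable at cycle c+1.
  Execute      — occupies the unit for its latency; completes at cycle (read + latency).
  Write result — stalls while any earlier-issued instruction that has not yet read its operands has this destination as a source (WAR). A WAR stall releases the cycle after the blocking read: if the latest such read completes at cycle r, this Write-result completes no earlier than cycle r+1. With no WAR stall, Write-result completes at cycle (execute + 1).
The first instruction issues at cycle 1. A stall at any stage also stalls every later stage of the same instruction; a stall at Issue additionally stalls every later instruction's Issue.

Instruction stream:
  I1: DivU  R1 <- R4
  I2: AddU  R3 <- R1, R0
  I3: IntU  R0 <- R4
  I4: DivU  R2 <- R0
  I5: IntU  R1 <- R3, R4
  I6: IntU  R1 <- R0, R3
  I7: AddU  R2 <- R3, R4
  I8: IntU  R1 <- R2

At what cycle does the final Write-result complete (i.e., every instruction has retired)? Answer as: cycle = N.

cycle = 29

  I1 | 1 | 2 | 9 | 10
  I2 | 2 | 11 | 13 | 14   RAW R1: wait I1 write@10
  I3 | 3 | 4 | 5 | 12   WAR R0: wait I2 read@11
  I4 | 11 | 13 | 20 | 21   struct: DivU busy until I1 writes@10 · RAW R0: wait I3 write@12
  I5 | 13 | 15 | 16 | 17   struct: IntU busy until I3 writes@12 · RAW R3: wait I2 write@14
  I6 | 18 | 19 | 20 | 21   struct: IntU busy until I5 writes@17
  I7 | 22 | 23 | 25 | 26   WAW R2: wait I4 write@21
  I8 | 23 | 27 | 28 | 29   RAW R2: wait I7 write@26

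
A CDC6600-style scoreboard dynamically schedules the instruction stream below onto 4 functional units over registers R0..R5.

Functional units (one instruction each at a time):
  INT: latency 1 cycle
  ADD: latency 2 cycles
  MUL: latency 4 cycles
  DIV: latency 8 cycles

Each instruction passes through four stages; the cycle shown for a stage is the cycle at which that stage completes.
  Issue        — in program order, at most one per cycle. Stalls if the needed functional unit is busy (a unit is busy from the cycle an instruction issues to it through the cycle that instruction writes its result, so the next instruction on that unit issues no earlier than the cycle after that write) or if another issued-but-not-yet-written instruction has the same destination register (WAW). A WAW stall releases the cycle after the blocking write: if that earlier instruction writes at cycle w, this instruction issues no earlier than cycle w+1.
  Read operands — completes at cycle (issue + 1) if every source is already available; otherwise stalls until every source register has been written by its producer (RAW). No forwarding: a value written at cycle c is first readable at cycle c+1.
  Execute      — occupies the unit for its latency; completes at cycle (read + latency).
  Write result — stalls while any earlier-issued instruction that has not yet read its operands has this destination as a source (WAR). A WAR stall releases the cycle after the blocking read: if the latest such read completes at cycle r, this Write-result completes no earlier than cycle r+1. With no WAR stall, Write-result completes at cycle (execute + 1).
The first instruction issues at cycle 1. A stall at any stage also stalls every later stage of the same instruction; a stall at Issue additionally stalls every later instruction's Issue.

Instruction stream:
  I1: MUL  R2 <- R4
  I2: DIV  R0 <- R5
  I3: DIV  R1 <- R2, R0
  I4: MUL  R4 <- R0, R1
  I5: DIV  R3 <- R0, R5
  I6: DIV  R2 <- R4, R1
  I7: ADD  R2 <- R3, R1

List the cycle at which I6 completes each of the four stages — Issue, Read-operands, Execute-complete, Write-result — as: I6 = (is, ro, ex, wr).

[I1] 1/2/6/7
[I2] 2/3/11/12
[I3] 13/14/22/23  (struct: DIV busy until I2 writes@12)
[I4] 14/24/28/29  (RAW R1: wait I3 write@23)
[I5] 24/25/33/34  (struct: DIV busy until I3 writes@23)
[I6] 35/36/44/45  (struct: DIV busy until I5 writes@34)
[I7] 46/47/49/50  (WAW R2: wait I6 write@45)

I6 = (35, 36, 44, 45)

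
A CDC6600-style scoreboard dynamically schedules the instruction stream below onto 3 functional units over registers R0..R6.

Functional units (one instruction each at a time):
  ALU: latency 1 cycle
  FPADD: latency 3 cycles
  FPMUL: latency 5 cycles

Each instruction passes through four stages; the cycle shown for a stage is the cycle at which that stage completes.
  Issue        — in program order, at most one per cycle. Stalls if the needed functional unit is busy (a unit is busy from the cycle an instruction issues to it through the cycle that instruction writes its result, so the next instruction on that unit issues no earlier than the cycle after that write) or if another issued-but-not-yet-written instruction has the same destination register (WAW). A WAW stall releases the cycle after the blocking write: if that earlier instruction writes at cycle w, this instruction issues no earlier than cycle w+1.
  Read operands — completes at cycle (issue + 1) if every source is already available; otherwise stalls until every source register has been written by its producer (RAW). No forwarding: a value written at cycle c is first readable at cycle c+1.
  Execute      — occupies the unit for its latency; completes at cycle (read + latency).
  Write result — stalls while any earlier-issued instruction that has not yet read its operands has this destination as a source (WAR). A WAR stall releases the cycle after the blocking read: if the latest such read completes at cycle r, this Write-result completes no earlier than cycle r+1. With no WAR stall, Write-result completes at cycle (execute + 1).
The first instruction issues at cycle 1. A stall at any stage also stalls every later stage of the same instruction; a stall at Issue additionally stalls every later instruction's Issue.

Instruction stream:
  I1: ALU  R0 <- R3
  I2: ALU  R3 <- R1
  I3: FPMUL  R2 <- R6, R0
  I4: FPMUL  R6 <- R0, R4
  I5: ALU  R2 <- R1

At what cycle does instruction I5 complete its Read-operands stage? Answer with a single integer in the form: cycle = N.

cycle = 16

[1] I1 dispatched to ALU
[2] I1 operands ready
[3] I1 complete
[4] R0←I1
[5] I2 dispatched to ALU
[6] I2 operands ready; I3 dispatched to FPMUL
[7] I2 complete; I3 operands ready
[8] R3←I2
[12] I3 complete
[13] R2←I3
[14] I4 dispatched to FPMUL
[15] I4 operands ready; I5 dispatched to ALU
[16] I5 operands ready
[17] I5 complete
[18] R2←I5
[20] I4 complete
[21] R6←I4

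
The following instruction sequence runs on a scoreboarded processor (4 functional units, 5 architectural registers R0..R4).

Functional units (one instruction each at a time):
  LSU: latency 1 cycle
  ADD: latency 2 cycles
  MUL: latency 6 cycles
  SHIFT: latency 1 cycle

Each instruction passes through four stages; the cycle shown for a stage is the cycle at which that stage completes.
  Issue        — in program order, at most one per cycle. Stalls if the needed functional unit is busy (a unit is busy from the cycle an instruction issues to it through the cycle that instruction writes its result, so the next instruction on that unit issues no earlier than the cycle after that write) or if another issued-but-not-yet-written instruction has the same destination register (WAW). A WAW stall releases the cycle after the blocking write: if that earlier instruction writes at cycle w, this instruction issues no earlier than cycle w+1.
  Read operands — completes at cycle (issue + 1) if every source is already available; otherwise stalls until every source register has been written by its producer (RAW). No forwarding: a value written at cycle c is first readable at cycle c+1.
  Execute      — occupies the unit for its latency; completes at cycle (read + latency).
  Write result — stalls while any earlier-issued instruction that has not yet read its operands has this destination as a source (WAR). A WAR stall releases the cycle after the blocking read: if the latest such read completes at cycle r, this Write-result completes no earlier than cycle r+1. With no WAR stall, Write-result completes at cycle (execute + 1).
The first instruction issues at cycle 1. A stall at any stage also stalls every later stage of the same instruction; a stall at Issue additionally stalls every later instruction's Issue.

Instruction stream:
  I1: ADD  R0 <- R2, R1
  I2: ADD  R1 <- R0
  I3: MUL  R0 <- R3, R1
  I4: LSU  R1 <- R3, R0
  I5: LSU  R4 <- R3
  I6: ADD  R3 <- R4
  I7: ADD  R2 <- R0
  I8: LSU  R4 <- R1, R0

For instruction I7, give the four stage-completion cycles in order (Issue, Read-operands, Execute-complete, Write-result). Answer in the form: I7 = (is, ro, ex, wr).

cycle 1: I1 issues→ADD
cycle 2: I1 reads
cycle 4: I1 exec-done
cycle 5: I1 writes R0
cycle 6: I2 issues→ADD
cycle 7: I2 reads; I3 issues→MUL
cycle 9: I2 exec-done
cycle 10: I2 writes R1
cycle 11: I3 reads; I4 issues→LSU
cycle 17: I3 exec-done
cycle 18: I3 writes R0
cycle 19: I4 reads
cycle 20: I4 exec-done
cycle 21: I4 writes R1
cycle 22: I5 issues→LSU
cycle 23: I5 reads; I6 issues→ADD
cycle 24: I5 exec-done
cycle 25: I5 writes R4
cycle 26: I6 reads
cycle 28: I6 exec-done
cycle 29: I6 writes R3
cycle 30: I7 issues→ADD
cycle 31: I7 reads; I8 issues→LSU
cycle 32: I8 reads
cycle 33: I7 exec-done; I8 exec-done
cycle 34: I7 writes R2; I8 writes R4

I7 = (30, 31, 33, 34)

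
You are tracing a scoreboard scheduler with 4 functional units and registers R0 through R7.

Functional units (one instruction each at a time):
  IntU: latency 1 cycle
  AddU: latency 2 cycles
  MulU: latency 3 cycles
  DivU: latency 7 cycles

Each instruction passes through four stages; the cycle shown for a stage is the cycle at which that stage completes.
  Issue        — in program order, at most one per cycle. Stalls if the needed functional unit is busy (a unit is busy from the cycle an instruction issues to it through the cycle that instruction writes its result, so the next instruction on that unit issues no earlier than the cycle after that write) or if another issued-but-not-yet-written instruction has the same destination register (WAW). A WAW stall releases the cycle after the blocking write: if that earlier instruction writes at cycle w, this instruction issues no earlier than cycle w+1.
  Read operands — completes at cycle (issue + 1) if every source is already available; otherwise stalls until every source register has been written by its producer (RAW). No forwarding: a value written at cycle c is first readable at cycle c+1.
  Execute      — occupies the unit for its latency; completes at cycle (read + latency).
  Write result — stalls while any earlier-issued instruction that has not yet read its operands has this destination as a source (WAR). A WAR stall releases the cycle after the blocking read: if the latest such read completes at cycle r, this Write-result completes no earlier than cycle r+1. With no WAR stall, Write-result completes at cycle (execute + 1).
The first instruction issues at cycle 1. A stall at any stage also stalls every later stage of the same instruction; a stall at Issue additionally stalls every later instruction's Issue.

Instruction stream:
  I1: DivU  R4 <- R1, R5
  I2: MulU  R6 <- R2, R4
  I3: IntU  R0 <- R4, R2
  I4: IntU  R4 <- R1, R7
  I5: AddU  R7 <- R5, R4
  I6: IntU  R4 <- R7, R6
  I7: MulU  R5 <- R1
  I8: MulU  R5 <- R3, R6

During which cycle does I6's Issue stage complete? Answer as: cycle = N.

I1: IS=1 RO=2 EX=9 WR=10
I2: IS=2 RO=11 EX=14 WR=15  [RAW R4: wait I1 write@10]
I3: IS=3 RO=11 EX=12 WR=13  [RAW R4: wait I1 write@10]
I4: IS=14 RO=15 EX=16 WR=17  [struct: IntU busy until I3 writes@13]
I5: IS=15 RO=18 EX=20 WR=21  [RAW R4: wait I4 write@17]
I6: IS=18 RO=22 EX=23 WR=24  [struct: IntU busy until I4 writes@17; RAW R7: wait I5 write@21]
I7: IS=19 RO=20 EX=23 WR=24
I8: IS=25 RO=26 EX=29 WR=30  [struct: MulU busy until I7 writes@24]

cycle = 18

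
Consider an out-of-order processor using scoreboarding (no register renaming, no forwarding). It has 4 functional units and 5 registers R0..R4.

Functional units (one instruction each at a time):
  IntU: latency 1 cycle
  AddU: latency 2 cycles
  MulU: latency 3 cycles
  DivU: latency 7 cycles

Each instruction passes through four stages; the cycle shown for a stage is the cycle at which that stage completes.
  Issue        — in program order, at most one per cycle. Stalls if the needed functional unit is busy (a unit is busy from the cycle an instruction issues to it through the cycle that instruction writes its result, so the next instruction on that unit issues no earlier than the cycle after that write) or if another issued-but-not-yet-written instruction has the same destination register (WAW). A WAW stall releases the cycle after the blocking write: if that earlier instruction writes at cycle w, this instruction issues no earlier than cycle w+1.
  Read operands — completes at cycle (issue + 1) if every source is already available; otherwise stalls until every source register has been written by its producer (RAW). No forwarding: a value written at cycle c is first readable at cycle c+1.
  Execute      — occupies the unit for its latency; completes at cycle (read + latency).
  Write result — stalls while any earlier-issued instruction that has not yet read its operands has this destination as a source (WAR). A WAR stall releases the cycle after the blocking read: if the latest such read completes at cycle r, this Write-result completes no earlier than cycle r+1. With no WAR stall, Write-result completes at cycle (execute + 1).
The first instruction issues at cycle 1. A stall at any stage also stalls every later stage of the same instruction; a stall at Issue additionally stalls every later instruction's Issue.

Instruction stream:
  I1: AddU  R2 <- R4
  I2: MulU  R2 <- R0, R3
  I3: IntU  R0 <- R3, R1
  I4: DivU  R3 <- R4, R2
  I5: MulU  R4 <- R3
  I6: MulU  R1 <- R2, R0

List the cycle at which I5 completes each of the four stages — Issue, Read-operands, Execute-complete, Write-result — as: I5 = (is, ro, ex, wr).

I5 = (12, 21, 24, 25)

cycle 1: issue I1 (AddU)
cycle 2: I1 read-ops
cycle 4: I1 finished on AddU
cycle 5: I1→R2
cycle 6: issue I2 (MulU)
cycle 7: I2 read-ops · issue I3 (IntU)
cycle 8: I3 read-ops · issue I4 (DivU)
cycle 9: I3 finished on IntU
cycle 10: I2 finished on MulU · I3→R0
cycle 11: I2→R2
cycle 12: I4 read-ops · issue I5 (MulU)
cycle 19: I4 finished on DivU
cycle 20: I4→R3
cycle 21: I5 read-ops
cycle 24: I5 finished on MulU
cycle 25: I5→R4
cycle 26: issue I6 (MulU)
cycle 27: I6 read-ops
cycle 30: I6 finished on MulU
cycle 31: I6→R1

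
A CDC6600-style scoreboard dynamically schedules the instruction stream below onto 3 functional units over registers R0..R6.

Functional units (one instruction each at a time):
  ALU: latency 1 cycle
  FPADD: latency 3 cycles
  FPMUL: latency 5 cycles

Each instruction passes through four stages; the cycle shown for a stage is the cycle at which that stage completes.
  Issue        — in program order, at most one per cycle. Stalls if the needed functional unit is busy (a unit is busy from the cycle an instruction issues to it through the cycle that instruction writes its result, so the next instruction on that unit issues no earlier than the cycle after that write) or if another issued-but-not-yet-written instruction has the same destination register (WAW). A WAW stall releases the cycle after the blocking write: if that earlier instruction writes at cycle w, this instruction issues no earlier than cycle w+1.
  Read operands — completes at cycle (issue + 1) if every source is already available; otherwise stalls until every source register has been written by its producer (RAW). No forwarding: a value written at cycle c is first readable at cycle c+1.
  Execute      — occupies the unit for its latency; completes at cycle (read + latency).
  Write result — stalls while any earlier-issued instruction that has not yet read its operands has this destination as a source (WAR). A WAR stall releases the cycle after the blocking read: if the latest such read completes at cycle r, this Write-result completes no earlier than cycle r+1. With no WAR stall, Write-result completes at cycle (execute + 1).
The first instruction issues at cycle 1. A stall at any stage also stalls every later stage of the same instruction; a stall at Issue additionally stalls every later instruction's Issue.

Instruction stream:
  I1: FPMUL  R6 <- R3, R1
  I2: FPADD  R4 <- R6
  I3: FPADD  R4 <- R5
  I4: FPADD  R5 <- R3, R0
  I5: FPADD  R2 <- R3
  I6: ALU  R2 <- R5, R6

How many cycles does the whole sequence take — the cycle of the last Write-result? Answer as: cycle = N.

cycle 1: issue I1 (FPMUL)
cycle 2: I1 read-ops; issue I2 (FPADD)
cycle 7: I1 finished on FPMUL
cycle 8: I1→R6
cycle 9: I2 read-ops
cycle 12: I2 finished on FPADD
cycle 13: I2→R4
cycle 14: issue I3 (FPADD)
cycle 15: I3 read-ops
cycle 18: I3 finished on FPADD
cycle 19: I3→R4
cycle 20: issue I4 (FPADD)
cycle 21: I4 read-ops
cycle 24: I4 finished on FPADD
cycle 25: I4→R5
cycle 26: issue I5 (FPADD)
cycle 27: I5 read-ops
cycle 30: I5 finished on FPADD
cycle 31: I5→R2
cycle 32: issue I6 (ALU)
cycle 33: I6 read-ops
cycle 34: I6 finished on ALU
cycle 35: I6→R2

cycle = 35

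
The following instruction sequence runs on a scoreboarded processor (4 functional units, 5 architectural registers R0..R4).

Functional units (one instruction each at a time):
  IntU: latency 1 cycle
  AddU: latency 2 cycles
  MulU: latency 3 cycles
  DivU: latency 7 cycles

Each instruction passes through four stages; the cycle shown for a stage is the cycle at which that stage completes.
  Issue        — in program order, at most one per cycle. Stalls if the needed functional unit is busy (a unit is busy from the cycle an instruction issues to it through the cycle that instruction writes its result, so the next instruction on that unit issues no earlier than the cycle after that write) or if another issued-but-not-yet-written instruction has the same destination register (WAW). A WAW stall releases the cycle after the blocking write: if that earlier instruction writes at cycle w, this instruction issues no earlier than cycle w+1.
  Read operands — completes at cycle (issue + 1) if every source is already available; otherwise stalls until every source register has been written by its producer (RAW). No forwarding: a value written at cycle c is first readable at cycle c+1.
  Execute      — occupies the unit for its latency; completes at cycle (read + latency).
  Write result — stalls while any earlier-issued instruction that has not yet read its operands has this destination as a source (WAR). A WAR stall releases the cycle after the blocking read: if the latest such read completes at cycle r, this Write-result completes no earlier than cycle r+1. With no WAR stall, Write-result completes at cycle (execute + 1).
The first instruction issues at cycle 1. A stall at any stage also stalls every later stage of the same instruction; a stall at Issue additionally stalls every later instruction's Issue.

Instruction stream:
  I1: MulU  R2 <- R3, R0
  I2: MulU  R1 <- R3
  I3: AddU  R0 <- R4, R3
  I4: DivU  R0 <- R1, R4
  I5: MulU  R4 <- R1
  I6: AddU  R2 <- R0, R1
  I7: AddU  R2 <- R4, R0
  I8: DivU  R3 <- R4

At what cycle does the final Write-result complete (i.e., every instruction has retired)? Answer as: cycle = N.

[I1] 1/2/5/6
[I2] 7/8/11/12  (struct: MulU busy until I1 writes@6)
[I3] 8/9/11/12
[I4] 13/14/21/22  (WAW R0: wait I3 write@12)
[I5] 14/15/18/19
[I6] 15/23/25/26  (RAW R0: wait I4 write@22)
[I7] 27/28/30/31  (struct: AddU busy until I6 writes@26)
[I8] 28/29/36/37

cycle = 37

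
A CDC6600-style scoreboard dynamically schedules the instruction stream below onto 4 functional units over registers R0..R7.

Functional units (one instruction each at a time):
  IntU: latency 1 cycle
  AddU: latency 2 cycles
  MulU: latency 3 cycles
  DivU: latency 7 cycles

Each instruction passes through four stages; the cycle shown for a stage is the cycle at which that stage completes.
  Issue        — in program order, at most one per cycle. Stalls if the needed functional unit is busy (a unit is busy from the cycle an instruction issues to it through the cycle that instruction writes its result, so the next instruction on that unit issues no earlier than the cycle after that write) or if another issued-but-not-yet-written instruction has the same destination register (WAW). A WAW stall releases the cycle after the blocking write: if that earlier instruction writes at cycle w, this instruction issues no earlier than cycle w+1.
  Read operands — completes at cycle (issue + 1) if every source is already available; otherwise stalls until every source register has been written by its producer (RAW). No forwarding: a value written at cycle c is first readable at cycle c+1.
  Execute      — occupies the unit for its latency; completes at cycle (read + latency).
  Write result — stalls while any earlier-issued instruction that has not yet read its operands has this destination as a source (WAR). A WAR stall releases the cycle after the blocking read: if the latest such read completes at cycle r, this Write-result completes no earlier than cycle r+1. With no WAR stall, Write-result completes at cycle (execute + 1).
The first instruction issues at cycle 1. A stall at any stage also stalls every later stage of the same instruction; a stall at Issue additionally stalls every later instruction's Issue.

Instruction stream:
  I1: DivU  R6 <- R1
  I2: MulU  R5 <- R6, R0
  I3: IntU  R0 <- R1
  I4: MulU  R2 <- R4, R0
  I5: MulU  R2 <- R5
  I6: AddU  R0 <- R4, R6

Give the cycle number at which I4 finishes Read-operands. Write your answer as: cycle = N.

[I1] 1/2/9/10
[I2] 2/11/14/15  (RAW R6: wait I1 write@10)
[I3] 3/4/5/12  (WAR R0: wait I2 read@11)
[I4] 16/17/20/21  (struct: MulU busy until I2 writes@15)
[I5] 22/23/26/27  (struct: MulU busy until I4 writes@21)
[I6] 23/24/26/27

cycle = 17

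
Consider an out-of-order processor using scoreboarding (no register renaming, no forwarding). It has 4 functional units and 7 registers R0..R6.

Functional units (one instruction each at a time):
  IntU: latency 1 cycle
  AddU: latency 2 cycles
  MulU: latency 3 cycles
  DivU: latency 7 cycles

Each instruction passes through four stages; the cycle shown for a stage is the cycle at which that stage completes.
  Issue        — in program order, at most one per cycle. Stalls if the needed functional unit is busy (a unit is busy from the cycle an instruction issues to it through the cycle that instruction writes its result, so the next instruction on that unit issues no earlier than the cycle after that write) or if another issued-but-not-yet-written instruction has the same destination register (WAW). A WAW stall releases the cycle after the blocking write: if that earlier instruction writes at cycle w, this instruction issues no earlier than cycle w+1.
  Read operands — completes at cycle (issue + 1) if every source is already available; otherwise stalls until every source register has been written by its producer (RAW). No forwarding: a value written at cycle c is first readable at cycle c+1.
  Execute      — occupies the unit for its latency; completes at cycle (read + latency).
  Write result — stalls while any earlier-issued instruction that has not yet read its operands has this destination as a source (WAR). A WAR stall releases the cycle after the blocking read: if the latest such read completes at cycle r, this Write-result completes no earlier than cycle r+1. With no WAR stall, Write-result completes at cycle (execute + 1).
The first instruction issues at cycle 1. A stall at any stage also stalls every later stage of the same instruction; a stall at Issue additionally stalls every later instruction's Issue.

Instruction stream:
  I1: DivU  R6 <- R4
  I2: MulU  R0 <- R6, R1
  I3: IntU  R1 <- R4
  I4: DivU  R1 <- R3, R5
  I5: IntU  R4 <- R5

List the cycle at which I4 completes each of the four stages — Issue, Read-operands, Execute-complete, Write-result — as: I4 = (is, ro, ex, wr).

I4 = (13, 14, 21, 22)

c1: I1 issues→DivU
c2: I1 reads · I2 issues→MulU
c3: I3 issues→IntU
c4: I3 reads
c5: I3 exec-done
c9: I1 exec-done
c10: I1 writes R6
c11: I2 reads
c12: I3 writes R1
c13: I4 issues→DivU
c14: I2 exec-done · I4 reads · I5 issues→IntU
c15: I2 writes R0 · I5 reads
c16: I5 exec-done
c17: I5 writes R4
c21: I4 exec-done
c22: I4 writes R1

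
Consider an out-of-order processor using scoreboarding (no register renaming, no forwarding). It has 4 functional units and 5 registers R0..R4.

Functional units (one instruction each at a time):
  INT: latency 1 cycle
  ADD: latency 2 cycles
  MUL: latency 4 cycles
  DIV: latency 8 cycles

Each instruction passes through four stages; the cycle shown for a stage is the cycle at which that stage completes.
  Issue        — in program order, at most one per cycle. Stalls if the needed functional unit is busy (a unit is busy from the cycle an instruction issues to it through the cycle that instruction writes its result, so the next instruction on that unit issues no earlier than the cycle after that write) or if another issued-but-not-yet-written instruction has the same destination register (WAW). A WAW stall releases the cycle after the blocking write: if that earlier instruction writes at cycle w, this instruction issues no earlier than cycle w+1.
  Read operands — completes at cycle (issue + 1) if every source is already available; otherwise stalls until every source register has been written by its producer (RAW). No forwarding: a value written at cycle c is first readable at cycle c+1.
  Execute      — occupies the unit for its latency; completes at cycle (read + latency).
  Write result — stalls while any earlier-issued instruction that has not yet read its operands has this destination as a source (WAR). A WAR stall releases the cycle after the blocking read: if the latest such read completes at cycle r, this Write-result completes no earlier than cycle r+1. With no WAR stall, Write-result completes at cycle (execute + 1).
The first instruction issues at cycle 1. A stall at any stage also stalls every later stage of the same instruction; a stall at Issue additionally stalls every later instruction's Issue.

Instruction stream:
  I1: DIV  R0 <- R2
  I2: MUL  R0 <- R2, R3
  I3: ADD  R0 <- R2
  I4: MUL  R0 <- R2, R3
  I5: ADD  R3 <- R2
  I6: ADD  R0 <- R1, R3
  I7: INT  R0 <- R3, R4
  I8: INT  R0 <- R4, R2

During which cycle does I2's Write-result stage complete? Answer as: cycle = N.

cycle = 18

I1 -> (1, 2, 10, 11)
I2 -> (12, 13, 17, 18)  // WAW R0: wait I1 write@11
I3 -> (19, 20, 22, 23)  // WAW R0: wait I2 write@18
I4 -> (24, 25, 29, 30)  // WAW R0: wait I3 write@23
I5 -> (25, 26, 28, 29)
I6 -> (31, 32, 34, 35)  // WAW R0: wait I4 write@30
I7 -> (36, 37, 38, 39)  // WAW R0: wait I6 write@35
I8 -> (40, 41, 42, 43)  // struct: INT busy until I7 writes@39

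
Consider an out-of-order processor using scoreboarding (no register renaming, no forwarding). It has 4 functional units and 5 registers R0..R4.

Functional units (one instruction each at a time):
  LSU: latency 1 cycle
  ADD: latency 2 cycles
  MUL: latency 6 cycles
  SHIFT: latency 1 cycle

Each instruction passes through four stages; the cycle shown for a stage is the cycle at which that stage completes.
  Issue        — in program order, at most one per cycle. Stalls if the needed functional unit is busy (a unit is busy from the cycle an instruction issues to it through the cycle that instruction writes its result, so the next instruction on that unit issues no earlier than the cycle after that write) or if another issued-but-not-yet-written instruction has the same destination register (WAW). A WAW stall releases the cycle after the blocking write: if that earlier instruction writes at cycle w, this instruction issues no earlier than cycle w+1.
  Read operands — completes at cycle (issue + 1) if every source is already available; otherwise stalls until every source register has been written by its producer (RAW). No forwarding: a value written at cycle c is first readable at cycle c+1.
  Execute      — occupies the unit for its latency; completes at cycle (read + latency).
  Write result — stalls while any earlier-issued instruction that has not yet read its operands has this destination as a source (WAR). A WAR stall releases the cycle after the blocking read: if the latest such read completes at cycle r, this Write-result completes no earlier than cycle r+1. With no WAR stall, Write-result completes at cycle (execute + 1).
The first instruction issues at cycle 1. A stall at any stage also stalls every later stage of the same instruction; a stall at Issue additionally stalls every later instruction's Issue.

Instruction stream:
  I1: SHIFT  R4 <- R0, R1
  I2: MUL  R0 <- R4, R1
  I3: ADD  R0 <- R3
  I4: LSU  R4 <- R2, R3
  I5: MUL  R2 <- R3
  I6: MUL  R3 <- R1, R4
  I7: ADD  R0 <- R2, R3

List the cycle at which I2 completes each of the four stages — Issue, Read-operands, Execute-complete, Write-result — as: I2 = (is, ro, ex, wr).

I2 = (2, 5, 11, 12)

  I1 | 1 | 2 | 3 | 4
  I2 | 2 | 5 | 11 | 12   RAW R4: wait I1 write@4
  I3 | 13 | 14 | 16 | 17   WAW R0: wait I2 write@12
  I4 | 14 | 15 | 16 | 17
  I5 | 15 | 16 | 22 | 23
  I6 | 24 | 25 | 31 | 32   struct: MUL busy until I5 writes@23
  I7 | 25 | 33 | 35 | 36   RAW R3: wait I6 write@32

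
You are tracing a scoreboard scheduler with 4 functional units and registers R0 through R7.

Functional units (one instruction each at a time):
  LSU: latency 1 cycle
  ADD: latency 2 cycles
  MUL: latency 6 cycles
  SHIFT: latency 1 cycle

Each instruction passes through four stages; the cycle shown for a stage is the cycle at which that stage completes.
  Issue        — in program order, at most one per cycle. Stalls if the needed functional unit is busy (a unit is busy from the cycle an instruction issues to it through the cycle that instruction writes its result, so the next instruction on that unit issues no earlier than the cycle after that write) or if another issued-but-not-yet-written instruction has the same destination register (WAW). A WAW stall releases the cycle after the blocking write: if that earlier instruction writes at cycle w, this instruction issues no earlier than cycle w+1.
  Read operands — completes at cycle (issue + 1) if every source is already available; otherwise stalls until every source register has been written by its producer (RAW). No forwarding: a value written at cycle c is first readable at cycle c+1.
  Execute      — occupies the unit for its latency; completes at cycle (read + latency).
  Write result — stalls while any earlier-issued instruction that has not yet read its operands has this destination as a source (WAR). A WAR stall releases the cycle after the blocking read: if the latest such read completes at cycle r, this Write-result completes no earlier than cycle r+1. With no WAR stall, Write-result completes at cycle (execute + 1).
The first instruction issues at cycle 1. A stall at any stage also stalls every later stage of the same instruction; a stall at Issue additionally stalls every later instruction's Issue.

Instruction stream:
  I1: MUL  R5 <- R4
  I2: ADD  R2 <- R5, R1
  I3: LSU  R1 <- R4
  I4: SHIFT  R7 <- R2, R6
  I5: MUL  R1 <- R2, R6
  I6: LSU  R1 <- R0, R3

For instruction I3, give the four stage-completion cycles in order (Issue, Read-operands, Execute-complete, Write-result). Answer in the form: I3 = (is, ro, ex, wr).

I3 = (3, 4, 5, 11)

t=1  I1 issues→MUL
t=2  I1 reads | I2 issues→ADD
t=3  I3 issues→LSU
t=4  I3 reads | I4 issues→SHIFT
t=5  I3 exec-done
t=8  I1 exec-done
t=9  I1 writes R5
t=10  I2 reads
t=11  I3 writes R1
t=12  I2 exec-done | I5 issues→MUL
t=13  I2 writes R2
t=14  I4 reads | I5 reads
t=15  I4 exec-done
t=16  I4 writes R7
t=20  I5 exec-done
t=21  I5 writes R1
t=22  I6 issues→LSU
t=23  I6 reads
t=24  I6 exec-done
t=25  I6 writes R1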